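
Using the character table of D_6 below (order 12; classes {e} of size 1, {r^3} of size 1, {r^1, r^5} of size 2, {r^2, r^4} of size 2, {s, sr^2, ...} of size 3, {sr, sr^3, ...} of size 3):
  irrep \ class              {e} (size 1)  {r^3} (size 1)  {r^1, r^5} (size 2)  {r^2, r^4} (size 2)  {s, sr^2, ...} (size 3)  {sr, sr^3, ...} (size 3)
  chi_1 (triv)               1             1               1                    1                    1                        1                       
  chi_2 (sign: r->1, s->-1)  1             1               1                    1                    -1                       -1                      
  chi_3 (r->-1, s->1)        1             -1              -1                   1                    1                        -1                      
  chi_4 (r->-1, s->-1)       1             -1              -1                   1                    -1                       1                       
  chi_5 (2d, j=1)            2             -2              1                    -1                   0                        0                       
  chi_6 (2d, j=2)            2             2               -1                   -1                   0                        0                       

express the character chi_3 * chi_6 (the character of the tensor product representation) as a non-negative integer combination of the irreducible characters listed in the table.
chi_3 tensor chi_6 = chi_5 (all other irreducibles have multiplicity 0).

Explanation: The character of a tensor product is the pointwise product (chi_3 * chi_6)(C) = chi_3(C) * chi_6(C):
  {e}: (1)*(2), {r^3}: (-1)*(2), {r^1, r^5}: (-1)*(-1), {r^2, r^4}: (1)*(-1), {s, sr^2, ...}: (1)*(0), {sr, sr^3, ...}: (-1)*(0)
so (chi_3 * chi_6) takes values
  {e} -> 2, {r^3} -> -2, {r^1, r^5} -> 1, {r^2, r^4} -> -1, {s, sr^2, ...} -> 0, {sr, sr^3, ...} -> 0.
Now take the inner product of this character with each irreducible chi from the table, <chi_3*chi_6, chi> = (1/12) sum_C |C| (chi_3*chi_6)(C) conj(chi(C)):
  <chi_3*chi_6, chi_1> = (1/12)[1*(2)*conj(1) + 1*(-2)*conj(1) + 2*(1)*conj(1) + 2*(-1)*conj(1) + 3*(0)*conj(1) + 3*(0)*conj(1)]
      = (1/12)[(2) + (-2) + (2) + (-2) + (0) + (0)] = 0/12 = 0
  <chi_3*chi_6, chi_2> = (1/12)[1*(2)*conj(1) + 1*(-2)*conj(1) + 2*(1)*conj(1) + 2*(-1)*conj(1) + 3*(0)*conj(-1) + 3*(0)*conj(-1)]
      = (1/12)[(2) + (-2) + (2) + (-2) + (0) + (0)] = 0/12 = 0
  <chi_3*chi_6, chi_3> = (1/12)[1*(2)*conj(1) + 1*(-2)*conj(-1) + 2*(1)*conj(-1) + 2*(-1)*conj(1) + 3*(0)*conj(1) + 3*(0)*conj(-1)]
      = (1/12)[(2) + (2) + (-2) + (-2) + (0) + (0)] = 0/12 = 0
  <chi_3*chi_6, chi_4> = (1/12)[1*(2)*conj(1) + 1*(-2)*conj(-1) + 2*(1)*conj(-1) + 2*(-1)*conj(1) + 3*(0)*conj(-1) + 3*(0)*conj(1)]
      = (1/12)[(2) + (2) + (-2) + (-2) + (0) + (0)] = 0/12 = 0
  <chi_3*chi_6, chi_5> = (1/12)[1*(2)*conj(2) + 1*(-2)*conj(-2) + 2*(1)*conj(1) + 2*(-1)*conj(-1) + 3*(0)*conj(0) + 3*(0)*conj(0)]
      = (1/12)[(4) + (4) + (2) + (2) + (0) + (0)] = 12/12 = 1
  <chi_3*chi_6, chi_6> = (1/12)[1*(2)*conj(2) + 1*(-2)*conj(2) + 2*(1)*conj(-1) + 2*(-1)*conj(-1) + 3*(0)*conj(0) + 3*(0)*conj(0)]
      = (1/12)[(4) + (-4) + (-2) + (2) + (0) + (0)] = 0/12 = 0
Hence the multiplicities are chi_5: 1. Dimension check: dim(chi_3)*dim(chi_6) = 1*2 = 2 and sum (mult * dim) = 1*2 = 2.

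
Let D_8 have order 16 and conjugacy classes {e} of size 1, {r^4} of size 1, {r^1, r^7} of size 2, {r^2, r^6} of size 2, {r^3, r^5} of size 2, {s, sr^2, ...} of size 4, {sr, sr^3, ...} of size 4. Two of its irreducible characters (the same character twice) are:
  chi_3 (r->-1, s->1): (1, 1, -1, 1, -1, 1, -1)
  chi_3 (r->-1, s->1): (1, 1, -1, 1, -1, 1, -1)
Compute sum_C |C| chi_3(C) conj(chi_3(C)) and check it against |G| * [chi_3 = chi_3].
Sum = 16 = |G| = 16; so <chi_3, chi_3> = 1 (norm-1 confirms irreducibility).

Working: Compute term by term over conjugacy classes (|C| * chi_3(C) * conj(chi_3(C))):
  1*(1)*conj(1) + 1*(1)*conj(1) + 2*(-1)*conj(-1) + 2*(1)*conj(1) + 2*(-1)*conj(-1) + 4*(1)*conj(1) + 4*(-1)*conj(-1)
  = (1) + (1) + (2) + (2) + (2) + (4) + (4)
  = 16.
Dividing by |G| = 16 gives 16/16 = 1, matching the row-orthogonality relation <chi_3, chi_3> = [chi_3 = chi_3].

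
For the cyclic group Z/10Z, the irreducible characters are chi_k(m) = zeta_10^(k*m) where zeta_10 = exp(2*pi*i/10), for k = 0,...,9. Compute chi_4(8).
chi_4(8) = zeta_10^32 = exp(2*I*pi/5)

Justification: chi_4(8) = zeta_10^(4*8) = zeta_10^32. Since zeta_10^10 = 1, this equals zeta_10^2 = exp(2*pi*i*2/10) = exp(2*I*pi/5).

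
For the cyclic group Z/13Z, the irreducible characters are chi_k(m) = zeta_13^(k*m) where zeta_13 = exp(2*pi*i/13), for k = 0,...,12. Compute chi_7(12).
chi_7(12) = zeta_13^84 = exp(12*I*pi/13)

chi_7(12) = zeta_13^(7*12) = zeta_13^84. Since zeta_13^13 = 1, this equals zeta_13^6 = exp(2*pi*i*6/13) = exp(12*I*pi/13).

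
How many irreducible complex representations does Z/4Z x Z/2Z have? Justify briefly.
8

Derivation: The number of irreducible complex representations of a finite group equals its number of conjugacy classes. Z/4Z x Z/2Z is abelian of order 8, so every element is its own conjugacy class: 8 classes, so Z/4Z x Z/2Z (order 8) has exactly 8 irreducible complex representations.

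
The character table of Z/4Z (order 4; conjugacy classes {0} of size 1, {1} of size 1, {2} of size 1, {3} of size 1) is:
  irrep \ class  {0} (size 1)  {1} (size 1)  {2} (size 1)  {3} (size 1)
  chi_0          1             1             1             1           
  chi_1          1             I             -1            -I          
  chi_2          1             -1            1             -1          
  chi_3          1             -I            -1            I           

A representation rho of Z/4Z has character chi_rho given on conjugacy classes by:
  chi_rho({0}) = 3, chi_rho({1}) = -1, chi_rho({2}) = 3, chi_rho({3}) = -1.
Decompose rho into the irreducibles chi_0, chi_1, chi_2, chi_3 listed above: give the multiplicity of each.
Multiplicities: chi_0: 1, chi_1: 0, chi_2: 2, chi_3: 0.

Argument: Use <chi_rho, chi> = (1/|G|) sum_C |C| * chi_rho(C) * conj(chi(C)) with |G| = 4 for each irreducible chi in the table:
  <chi_rho, chi_0> = (1/4)[1*(3)*conj(1) + 1*(-1)*conj(1) + 1*(3)*conj(1) + 1*(-1)*conj(1)]
      = (1/4)[(3) + (-1) + (3) + (-1)] = 4/4 = 1
  <chi_rho, chi_1> = (1/4)[1*(3)*conj(1) + 1*(-1)*conj(I) + 1*(3)*conj(-1) + 1*(-1)*conj(-I)]
      = (1/4)[(3) + (I) + (-3) + (-I)] = 0/4 = 0
  <chi_rho, chi_2> = (1/4)[1*(3)*conj(1) + 1*(-1)*conj(-1) + 1*(3)*conj(1) + 1*(-1)*conj(-1)]
      = (1/4)[(3) + (1) + (3) + (1)] = 8/4 = 2
  <chi_rho, chi_3> = (1/4)[1*(3)*conj(1) + 1*(-1)*conj(-I) + 1*(3)*conj(-1) + 1*(-1)*conj(I)]
      = (1/4)[(3) + (-I) + (-3) + (I)] = 0/4 = 0
(Exp terms are combined using exp(i*s)*conj(exp(i*t)) = exp(i*(s-t)), and sums of them are collapsed using the identity that for every m > 1 the m distinct m-th roots of unity sum to 0, e.g. 1 + exp(2*I*pi/3) + exp(-2*I*pi/3) = 0.)
Dimension check: dim(rho) = sum (mult * dim) = 1*1 + 0*1 + 2*1 + 0*1 = 3 = chi_rho(e) = 3.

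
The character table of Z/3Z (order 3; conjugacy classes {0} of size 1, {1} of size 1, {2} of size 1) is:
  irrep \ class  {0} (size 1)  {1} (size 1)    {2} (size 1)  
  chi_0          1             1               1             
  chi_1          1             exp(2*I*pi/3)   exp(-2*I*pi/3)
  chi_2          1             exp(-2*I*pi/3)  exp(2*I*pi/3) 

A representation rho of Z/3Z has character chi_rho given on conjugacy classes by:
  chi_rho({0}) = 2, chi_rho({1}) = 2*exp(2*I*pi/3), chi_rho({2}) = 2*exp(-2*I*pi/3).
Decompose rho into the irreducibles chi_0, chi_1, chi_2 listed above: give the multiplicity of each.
Multiplicities: chi_0: 0, chi_1: 2, chi_2: 0.

Working: Use <chi_rho, chi> = (1/|G|) sum_C |C| * chi_rho(C) * conj(chi(C)) with |G| = 3 for each irreducible chi in the table:
  <chi_rho, chi_0> = (1/3)[1*(2)*conj(1) + 1*(2*exp(2*I*pi/3))*conj(1) + 1*(2*exp(-2*I*pi/3))*conj(1)]
      = (1/3)[(2) + (2*exp(2*I*pi/3)) + (2*exp(-2*I*pi/3))] = 0/3 = 0
  <chi_rho, chi_1> = (1/3)[1*(2)*conj(1) + 1*(2*exp(2*I*pi/3))*conj(exp(2*I*pi/3)) + 1*(2*exp(-2*I*pi/3))*conj(exp(-2*I*pi/3))]
      = (1/3)[(2) + (2) + (2)] = 6/3 = 2
  <chi_rho, chi_2> = (1/3)[1*(2)*conj(1) + 1*(2*exp(2*I*pi/3))*conj(exp(-2*I*pi/3)) + 1*(2*exp(-2*I*pi/3))*conj(exp(2*I*pi/3))]
      = (1/3)[(2) + (2*exp(-2*I*pi/3)) + (2*exp(2*I*pi/3))] = 0/3 = 0
(Exp terms are combined using exp(i*s)*conj(exp(i*t)) = exp(i*(s-t)), and sums of them are collapsed using the identity that for every m > 1 the m distinct m-th roots of unity sum to 0, e.g. 1 + exp(2*I*pi/3) + exp(-2*I*pi/3) = 0.)
Dimension check: dim(rho) = sum (mult * dim) = 0*1 + 2*1 + 0*1 = 2 = chi_rho(e) = 2.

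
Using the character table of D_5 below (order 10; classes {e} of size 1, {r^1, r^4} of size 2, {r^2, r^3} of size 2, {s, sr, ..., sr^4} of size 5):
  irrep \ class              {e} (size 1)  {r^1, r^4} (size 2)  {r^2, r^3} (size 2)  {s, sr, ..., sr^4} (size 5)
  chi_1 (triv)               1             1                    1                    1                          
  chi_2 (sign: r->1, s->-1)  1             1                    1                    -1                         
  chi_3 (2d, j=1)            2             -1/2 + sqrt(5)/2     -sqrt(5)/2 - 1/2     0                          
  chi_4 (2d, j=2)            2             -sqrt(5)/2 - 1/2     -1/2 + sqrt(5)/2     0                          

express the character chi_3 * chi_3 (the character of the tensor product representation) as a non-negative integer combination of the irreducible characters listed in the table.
chi_3 tensor chi_3 = chi_1 + chi_2 + chi_4 (all other irreducibles have multiplicity 0).

Justification: The character of a tensor product is the pointwise product (chi_3 * chi_3)(C) = chi_3(C) * chi_3(C):
  {e}: (2)*(2), {r^1, r^4}: (-1/2 + sqrt(5)/2)*(-1/2 + sqrt(5)/2), {r^2, r^3}: (-sqrt(5)/2 - 1/2)*(-sqrt(5)/2 - 1/2), {s, sr, ..., sr^4}: (0)*(0)
so (chi_3 * chi_3) takes values
  {e} -> 4, {r^1, r^4} -> 3/2 - sqrt(5)/2, {r^2, r^3} -> sqrt(5)/2 + 3/2, {s, sr, ..., sr^4} -> 0.
Now take the inner product of this character with each irreducible chi from the table, <chi_3*chi_3, chi> = (1/10) sum_C |C| (chi_3*chi_3)(C) conj(chi(C)):
  <chi_3*chi_3, chi_1> = (1/10)[1*(4)*conj(1) + 2*(3/2 - sqrt(5)/2)*conj(1) + 2*(sqrt(5)/2 + 3/2)*conj(1) + 5*(0)*conj(1)]
      = (1/10)[(4) + (3 - sqrt(5)) + (sqrt(5) + 3) + (0)] = 10/10 = 1
  <chi_3*chi_3, chi_2> = (1/10)[1*(4)*conj(1) + 2*(3/2 - sqrt(5)/2)*conj(1) + 2*(sqrt(5)/2 + 3/2)*conj(1) + 5*(0)*conj(-1)]
      = (1/10)[(4) + (3 - sqrt(5)) + (sqrt(5) + 3) + (0)] = 10/10 = 1
  <chi_3*chi_3, chi_3> = (1/10)[1*(4)*conj(2) + 2*(3/2 - sqrt(5)/2)*conj(-1/2 + sqrt(5)/2) + 2*(sqrt(5)/2 + 3/2)*conj(-sqrt(5)/2 - 1/2) + 5*(0)*conj(0)]
      = (1/10)[(8) + (-4 + 2*sqrt(5)) + (-2*sqrt(5) - 4) + (0)] = 0/10 = 0
  <chi_3*chi_3, chi_4> = (1/10)[1*(4)*conj(2) + 2*(3/2 - sqrt(5)/2)*conj(-sqrt(5)/2 - 1/2) + 2*(sqrt(5)/2 + 3/2)*conj(-1/2 + sqrt(5)/2) + 5*(0)*conj(0)]
      = (1/10)[(8) + (1 - sqrt(5)) + (1 + sqrt(5)) + (0)] = 10/10 = 1
Hence the multiplicities are chi_1: 1, chi_2: 1, chi_4: 1. Dimension check: dim(chi_3)*dim(chi_3) = 2*2 = 4 and sum (mult * dim) = 1*1 + 1*1 + 1*2 = 4.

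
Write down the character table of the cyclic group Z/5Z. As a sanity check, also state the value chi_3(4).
Character table of Z/5Z (irreps indexed chi_0,...,chi_4 with chi_k(m) = zeta_5^(k*m), zeta_5 = exp(2*pi*i/5)):
  irrep \ class  {0} (size 1)  {1} (size 1)    {2} (size 1)    {3} (size 1)    {4} (size 1)  
  chi_0          1             1               1               1               1             
  chi_1          1             exp(2*I*pi/5)   exp(4*I*pi/5)   exp(-4*I*pi/5)  exp(-2*I*pi/5)
  chi_2          1             exp(4*I*pi/5)   exp(-2*I*pi/5)  exp(2*I*pi/5)   exp(-4*I*pi/5)
  chi_3          1             exp(-4*I*pi/5)  exp(2*I*pi/5)   exp(-2*I*pi/5)  exp(4*I*pi/5) 
  chi_4          1             exp(-2*I*pi/5)  exp(-4*I*pi/5)  exp(4*I*pi/5)   exp(2*I*pi/5) 

Spot check: chi_3(4) = zeta_5^(3*4) = zeta_5^12 = exp(4*I*pi/5).

Derivation: Z/5Z is abelian, so all 5 irreducible complex representations are 1-dimensional. They are given by chi_k(m) = zeta_5^(k*m) for k = 0,...,4. Row orthogonality: sum_m chi_k(m) conj(chi_l(m)) = 5 * [k = l].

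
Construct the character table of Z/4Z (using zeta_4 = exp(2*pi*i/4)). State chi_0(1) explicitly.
Character table of Z/4Z (irreps indexed chi_0,...,chi_3 with chi_k(m) = zeta_4^(k*m), zeta_4 = exp(2*pi*i/4)):
  irrep \ class  {0} (size 1)  {1} (size 1)  {2} (size 1)  {3} (size 1)
  chi_0          1             1             1             1           
  chi_1          1             I             -1            -I          
  chi_2          1             -1            1             -1          
  chi_3          1             -I            -1            I           

Spot check: chi_0(1) = zeta_4^(0*1) = zeta_4^0 = 1.

Justification: Z/4Z is abelian, so all 4 irreducible complex representations are 1-dimensional. They are given by chi_k(m) = zeta_4^(k*m) for k = 0,...,3. Row orthogonality: sum_m chi_k(m) conj(chi_l(m)) = 4 * [k = l].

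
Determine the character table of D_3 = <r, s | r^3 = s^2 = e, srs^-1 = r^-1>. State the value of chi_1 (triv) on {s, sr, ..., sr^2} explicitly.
Conjugacy classes: {e} of size 1, {r^1, r^2} of size 2, {s, sr, ..., sr^2} of size 3.
Character table:
  irrep \ class              {e} (size 1)  {r^1, r^2} (size 2)  {s, sr, ..., sr^2} (size 3)
  chi_1 (triv)               1             1                    1                          
  chi_2 (sign: r->1, s->-1)  1             1                    -1                         
  chi_3 (2d, j=1)            2             -1                   0                          

Spot check: chi_1 (triv) on {s, sr, ..., sr^2} = 1.

Solution. D_3 has order 2*3 = 6 with 3 conjugacy classes, hence 3 irreducibles. Sum of squared dims 1 + 1 + 4 = 6 = |G|. Linear characters come from the abelianisation; the 2-dimensional irreps have character r^k -> 2*cos(2*pi*j*k/3), reflections -> 0.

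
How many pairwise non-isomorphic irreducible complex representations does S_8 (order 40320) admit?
22

Argument: The number of irreducible complex representations of a finite group equals its number of conjugacy classes. Conjugacy classes in S_8 correspond to cycle types, i.e. partitions of 8; there are p(8) = 22 of them, so S_8 (order 40320) has exactly 22 irreducible complex representations.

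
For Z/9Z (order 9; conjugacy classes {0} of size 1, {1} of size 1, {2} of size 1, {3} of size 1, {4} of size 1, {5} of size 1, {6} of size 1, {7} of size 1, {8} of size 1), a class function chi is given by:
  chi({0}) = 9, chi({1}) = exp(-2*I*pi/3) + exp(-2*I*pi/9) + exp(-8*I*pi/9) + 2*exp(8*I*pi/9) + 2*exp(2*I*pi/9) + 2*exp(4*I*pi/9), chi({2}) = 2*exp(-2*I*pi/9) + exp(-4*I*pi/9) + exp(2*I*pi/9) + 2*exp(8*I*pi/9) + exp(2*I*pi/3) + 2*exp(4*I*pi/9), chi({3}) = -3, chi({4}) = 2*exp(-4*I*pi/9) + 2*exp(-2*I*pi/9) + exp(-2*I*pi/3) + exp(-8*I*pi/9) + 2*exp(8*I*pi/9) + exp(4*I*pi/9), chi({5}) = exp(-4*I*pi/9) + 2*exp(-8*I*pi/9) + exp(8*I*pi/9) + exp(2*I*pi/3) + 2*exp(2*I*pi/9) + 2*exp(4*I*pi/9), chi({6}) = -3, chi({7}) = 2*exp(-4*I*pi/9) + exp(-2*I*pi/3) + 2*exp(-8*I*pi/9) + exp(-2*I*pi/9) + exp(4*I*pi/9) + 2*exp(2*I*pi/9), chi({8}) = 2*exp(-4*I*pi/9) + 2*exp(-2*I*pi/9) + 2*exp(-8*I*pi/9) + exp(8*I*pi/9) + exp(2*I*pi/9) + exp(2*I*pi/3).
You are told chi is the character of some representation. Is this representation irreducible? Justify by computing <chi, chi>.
Not irreducible (reducible): <chi, chi> = 15 > 1.

Derivation: <chi, chi> = (1/|G|) sum_C |C| * |chi(C)|^2 = (1/9)[1*|9|^2 + 1*|exp(-2*I*pi/3) + exp(-2*I*pi/9) + exp(-8*I*pi/9) + 2*exp(8*I*pi/9) + 2*exp(2*I*pi/9) + 2*exp(4*I*pi/9)|^2 + 1*|2*exp(-2*I*pi/9) + exp(-4*I*pi/9) + exp(2*I*pi/9) + 2*exp(8*I*pi/9) + exp(2*I*pi/3) + 2*exp(4*I*pi/9)|^2 + 1*|-3|^2 + 1*|2*exp(-4*I*pi/9) + 2*exp(-2*I*pi/9) + exp(-2*I*pi/3) + exp(-8*I*pi/9) + 2*exp(8*I*pi/9) + exp(4*I*pi/9)|^2 + 1*|exp(-4*I*pi/9) + 2*exp(-8*I*pi/9) + exp(8*I*pi/9) + exp(2*I*pi/3) + 2*exp(2*I*pi/9) + 2*exp(4*I*pi/9)|^2 + 1*|-3|^2 + 1*|2*exp(-4*I*pi/9) + exp(-2*I*pi/3) + 2*exp(-8*I*pi/9) + exp(-2*I*pi/9) + exp(4*I*pi/9) + 2*exp(2*I*pi/9)|^2 + 1*|2*exp(-4*I*pi/9) + 2*exp(-2*I*pi/9) + 2*exp(-8*I*pi/9) + exp(8*I*pi/9) + exp(2*I*pi/9) + exp(2*I*pi/3)|^2]
  = (1/9)[(81) + (15 + 9*exp(-4*I*pi/9) + 9*exp(-2*I*pi/3) + 7*exp(-2*I*pi/9) + 8*exp(-8*I*pi/9) + 8*exp(8*I*pi/9) + 7*exp(2*I*pi/9) + 9*exp(2*I*pi/3) + 9*exp(4*I*pi/9)) + (15 + 9*exp(-2*I*pi/3) + 7*exp(-4*I*pi/9) + 8*exp(-2*I*pi/9) + 9*exp(-8*I*pi/9) + 9*exp(8*I*pi/9) + 8*exp(2*I*pi/9) + 7*exp(4*I*pi/9) + 9*exp(2*I*pi/3)) + (9) + (15 + 8*exp(-4*I*pi/9) + 9*exp(-2*I*pi/3) + 9*exp(-2*I*pi/9) + 7*exp(-8*I*pi/9) + 7*exp(8*I*pi/9) + 9*exp(2*I*pi/9) + 9*exp(2*I*pi/3) + 8*exp(4*I*pi/9)) + (15 + 8*exp(-4*I*pi/9) + 9*exp(-2*I*pi/3) + 9*exp(-2*I*pi/9) + 7*exp(-8*I*pi/9) + 7*exp(8*I*pi/9) + 9*exp(2*I*pi/9) + 9*exp(2*I*pi/3) + 8*exp(4*I*pi/9)) + (9) + (15 + 9*exp(-2*I*pi/3) + 7*exp(-4*I*pi/9) + 8*exp(-2*I*pi/9) + 9*exp(-8*I*pi/9) + 9*exp(8*I*pi/9) + 8*exp(2*I*pi/9) + 7*exp(4*I*pi/9) + 9*exp(2*I*pi/3)) + (15 + 9*exp(-4*I*pi/9) + 9*exp(-2*I*pi/3) + 7*exp(-2*I*pi/9) + 8*exp(-8*I*pi/9) + 8*exp(8*I*pi/9) + 7*exp(2*I*pi/9) + 9*exp(2*I*pi/3) + 9*exp(4*I*pi/9))] = 135/9 = 15.
(Exp terms are combined using exp(i*s)*conj(exp(i*t)) = exp(i*(s-t)), and sums of them are collapsed using the identity that for every m > 1 the m distinct m-th roots of unity sum to 0, e.g. 1 + exp(2*I*pi/3) + exp(-2*I*pi/3) = 0.)
A character is irreducible iff <chi, chi> = 1, so this representation is reducible.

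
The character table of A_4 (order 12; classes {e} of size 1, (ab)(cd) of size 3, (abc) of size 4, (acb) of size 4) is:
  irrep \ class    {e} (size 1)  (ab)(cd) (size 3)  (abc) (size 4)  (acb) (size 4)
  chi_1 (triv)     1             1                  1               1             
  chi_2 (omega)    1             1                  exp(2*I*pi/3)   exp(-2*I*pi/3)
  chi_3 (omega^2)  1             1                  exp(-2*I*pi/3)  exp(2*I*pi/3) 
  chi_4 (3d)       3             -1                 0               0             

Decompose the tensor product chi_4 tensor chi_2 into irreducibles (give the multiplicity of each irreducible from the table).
chi_4 tensor chi_2 = chi_4 (all other irreducibles have multiplicity 0).

Argument: The character of a tensor product is the pointwise product (chi_4 * chi_2)(C) = chi_4(C) * chi_2(C):
  {e}: (3)*(1), (ab)(cd): (-1)*(1), (abc): (0)*(exp(2*I*pi/3)), (acb): (0)*(exp(-2*I*pi/3))
so (chi_4 * chi_2) takes values
  {e} -> 3, (ab)(cd) -> -1, (abc) -> 0, (acb) -> 0.
Now take the inner product of this character with each irreducible chi from the table, <chi_4*chi_2, chi> = (1/12) sum_C |C| (chi_4*chi_2)(C) conj(chi(C)):
  <chi_4*chi_2, chi_1> = (1/12)[1*(3)*conj(1) + 3*(-1)*conj(1) + 4*(0)*conj(1) + 4*(0)*conj(1)]
      = (1/12)[(3) + (-3) + (0) + (0)] = 0/12 = 0
  <chi_4*chi_2, chi_2> = (1/12)[1*(3)*conj(1) + 3*(-1)*conj(1) + 4*(0)*conj(exp(2*I*pi/3)) + 4*(0)*conj(exp(-2*I*pi/3))]
      = (1/12)[(3) + (-3) + (0) + (0)] = 0/12 = 0
  <chi_4*chi_2, chi_3> = (1/12)[1*(3)*conj(1) + 3*(-1)*conj(1) + 4*(0)*conj(exp(-2*I*pi/3)) + 4*(0)*conj(exp(2*I*pi/3))]
      = (1/12)[(3) + (-3) + (0) + (0)] = 0/12 = 0
  <chi_4*chi_2, chi_4> = (1/12)[1*(3)*conj(3) + 3*(-1)*conj(-1) + 4*(0)*conj(0) + 4*(0)*conj(0)]
      = (1/12)[(9) + (3) + (0) + (0)] = 12/12 = 1
(Exp terms are combined using exp(i*s)*conj(exp(i*t)) = exp(i*(s-t)), and sums of them are collapsed using the identity that for every m > 1 the m distinct m-th roots of unity sum to 0, e.g. 1 + exp(2*I*pi/3) + exp(-2*I*pi/3) = 0.)
Hence the multiplicities are chi_4: 1. Dimension check: dim(chi_4)*dim(chi_2) = 3*1 = 3 and sum (mult * dim) = 1*3 = 3.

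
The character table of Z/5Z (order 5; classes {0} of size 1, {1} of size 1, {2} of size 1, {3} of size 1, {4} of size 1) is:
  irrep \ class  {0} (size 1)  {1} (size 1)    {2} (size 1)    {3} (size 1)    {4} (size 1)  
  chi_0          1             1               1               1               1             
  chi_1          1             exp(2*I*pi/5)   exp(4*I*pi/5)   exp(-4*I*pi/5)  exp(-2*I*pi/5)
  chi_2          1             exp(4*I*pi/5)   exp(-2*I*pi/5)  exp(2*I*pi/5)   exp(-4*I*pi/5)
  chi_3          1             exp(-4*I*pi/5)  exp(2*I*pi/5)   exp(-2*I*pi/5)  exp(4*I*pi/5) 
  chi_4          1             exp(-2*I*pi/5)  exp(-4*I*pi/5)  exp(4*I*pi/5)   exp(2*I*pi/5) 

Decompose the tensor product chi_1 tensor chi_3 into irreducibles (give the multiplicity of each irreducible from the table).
chi_1 tensor chi_3 = chi_4 (all other irreducibles have multiplicity 0).

Derivation: The character of a tensor product is the pointwise product (chi_1 * chi_3)(C) = chi_1(C) * chi_3(C):
  {0}: (1)*(1), {1}: (exp(2*I*pi/5))*(exp(-4*I*pi/5)), {2}: (exp(4*I*pi/5))*(exp(2*I*pi/5)), {3}: (exp(-4*I*pi/5))*(exp(-2*I*pi/5)), {4}: (exp(-2*I*pi/5))*(exp(4*I*pi/5))
so (chi_1 * chi_3) takes values
  {0} -> 1, {1} -> exp(-2*I*pi/5), {2} -> exp(-4*I*pi/5), {3} -> exp(4*I*pi/5), {4} -> exp(2*I*pi/5).
Now take the inner product of this character with each irreducible chi from the table, <chi_1*chi_3, chi> = (1/5) sum_C |C| (chi_1*chi_3)(C) conj(chi(C)):
  <chi_1*chi_3, chi_0> = (1/5)[1*(1)*conj(1) + 1*(exp(-2*I*pi/5))*conj(1) + 1*(exp(-4*I*pi/5))*conj(1) + 1*(exp(4*I*pi/5))*conj(1) + 1*(exp(2*I*pi/5))*conj(1)]
      = (1/5)[(1) + (exp(-2*I*pi/5)) + (exp(-4*I*pi/5)) + (exp(4*I*pi/5)) + (exp(2*I*pi/5))] = 0/5 = 0
  <chi_1*chi_3, chi_1> = (1/5)[1*(1)*conj(1) + 1*(exp(-2*I*pi/5))*conj(exp(2*I*pi/5)) + 1*(exp(-4*I*pi/5))*conj(exp(4*I*pi/5)) + 1*(exp(4*I*pi/5))*conj(exp(-4*I*pi/5)) + 1*(exp(2*I*pi/5))*conj(exp(-2*I*pi/5))]
      = (1/5)[(1) + (exp(-4*I*pi/5)) + (exp(2*I*pi/5)) + (exp(-2*I*pi/5)) + (exp(4*I*pi/5))] = 0/5 = 0
  <chi_1*chi_3, chi_2> = (1/5)[1*(1)*conj(1) + 1*(exp(-2*I*pi/5))*conj(exp(4*I*pi/5)) + 1*(exp(-4*I*pi/5))*conj(exp(-2*I*pi/5)) + 1*(exp(4*I*pi/5))*conj(exp(2*I*pi/5)) + 1*(exp(2*I*pi/5))*conj(exp(-4*I*pi/5))]
      = (1/5)[(1) + (exp(4*I*pi/5)) + (exp(-2*I*pi/5)) + (exp(2*I*pi/5)) + (exp(-4*I*pi/5))] = 0/5 = 0
  <chi_1*chi_3, chi_3> = (1/5)[1*(1)*conj(1) + 1*(exp(-2*I*pi/5))*conj(exp(-4*I*pi/5)) + 1*(exp(-4*I*pi/5))*conj(exp(2*I*pi/5)) + 1*(exp(4*I*pi/5))*conj(exp(-2*I*pi/5)) + 1*(exp(2*I*pi/5))*conj(exp(4*I*pi/5))]
      = (1/5)[(1) + (exp(2*I*pi/5)) + (exp(4*I*pi/5)) + (exp(-4*I*pi/5)) + (exp(-2*I*pi/5))] = 0/5 = 0
  <chi_1*chi_3, chi_4> = (1/5)[1*(1)*conj(1) + 1*(exp(-2*I*pi/5))*conj(exp(-2*I*pi/5)) + 1*(exp(-4*I*pi/5))*conj(exp(-4*I*pi/5)) + 1*(exp(4*I*pi/5))*conj(exp(4*I*pi/5)) + 1*(exp(2*I*pi/5))*conj(exp(2*I*pi/5))]
      = (1/5)[(1) + (1) + (1) + (1) + (1)] = 5/5 = 1
(Exp terms are combined using exp(i*s)*conj(exp(i*t)) = exp(i*(s-t)), and sums of them are collapsed using the identity that for every m > 1 the m distinct m-th roots of unity sum to 0, e.g. 1 + exp(2*I*pi/3) + exp(-2*I*pi/3) = 0.)
Hence the multiplicities are chi_4: 1. Dimension check: dim(chi_1)*dim(chi_3) = 1*1 = 1 and sum (mult * dim) = 1*1 = 1.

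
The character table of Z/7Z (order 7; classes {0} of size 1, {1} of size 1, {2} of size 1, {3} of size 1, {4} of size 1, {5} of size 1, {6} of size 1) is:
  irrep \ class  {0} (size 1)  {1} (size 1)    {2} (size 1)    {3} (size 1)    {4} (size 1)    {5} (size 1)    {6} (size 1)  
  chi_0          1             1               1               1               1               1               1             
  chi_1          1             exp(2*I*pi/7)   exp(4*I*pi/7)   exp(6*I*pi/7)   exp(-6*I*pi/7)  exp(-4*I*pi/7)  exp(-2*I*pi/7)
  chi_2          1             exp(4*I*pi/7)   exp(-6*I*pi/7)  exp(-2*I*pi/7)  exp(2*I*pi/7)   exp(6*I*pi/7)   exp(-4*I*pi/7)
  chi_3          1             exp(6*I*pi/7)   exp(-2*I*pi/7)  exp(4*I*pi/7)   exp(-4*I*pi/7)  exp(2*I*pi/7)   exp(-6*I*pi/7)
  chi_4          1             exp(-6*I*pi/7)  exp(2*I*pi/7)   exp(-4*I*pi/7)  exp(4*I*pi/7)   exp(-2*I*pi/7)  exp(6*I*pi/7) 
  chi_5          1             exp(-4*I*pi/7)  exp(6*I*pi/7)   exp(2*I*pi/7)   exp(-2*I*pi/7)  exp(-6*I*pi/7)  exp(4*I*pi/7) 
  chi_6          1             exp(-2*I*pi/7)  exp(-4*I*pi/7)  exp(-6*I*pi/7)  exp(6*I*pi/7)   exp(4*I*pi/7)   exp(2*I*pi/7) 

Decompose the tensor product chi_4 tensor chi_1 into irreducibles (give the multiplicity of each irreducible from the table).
chi_4 tensor chi_1 = chi_5 (all other irreducibles have multiplicity 0).

Solution. The character of a tensor product is the pointwise product (chi_4 * chi_1)(C) = chi_4(C) * chi_1(C):
  {0}: (1)*(1), {1}: (exp(-6*I*pi/7))*(exp(2*I*pi/7)), {2}: (exp(2*I*pi/7))*(exp(4*I*pi/7)), {3}: (exp(-4*I*pi/7))*(exp(6*I*pi/7)), {4}: (exp(4*I*pi/7))*(exp(-6*I*pi/7)), {5}: (exp(-2*I*pi/7))*(exp(-4*I*pi/7)), {6}: (exp(6*I*pi/7))*(exp(-2*I*pi/7))
so (chi_4 * chi_1) takes values
  {0} -> 1, {1} -> exp(-4*I*pi/7), {2} -> exp(6*I*pi/7), {3} -> exp(2*I*pi/7), {4} -> exp(-2*I*pi/7), {5} -> exp(-6*I*pi/7), {6} -> exp(4*I*pi/7).
Now take the inner product of this character with each irreducible chi from the table, <chi_4*chi_1, chi> = (1/7) sum_C |C| (chi_4*chi_1)(C) conj(chi(C)):
  <chi_4*chi_1, chi_0> = (1/7)[1*(1)*conj(1) + 1*(exp(-4*I*pi/7))*conj(1) + 1*(exp(6*I*pi/7))*conj(1) + 1*(exp(2*I*pi/7))*conj(1) + 1*(exp(-2*I*pi/7))*conj(1) + 1*(exp(-6*I*pi/7))*conj(1) + 1*(exp(4*I*pi/7))*conj(1)]
      = (1/7)[(1) + (exp(-4*I*pi/7)) + (exp(6*I*pi/7)) + (exp(2*I*pi/7)) + (exp(-2*I*pi/7)) + (exp(-6*I*pi/7)) + (exp(4*I*pi/7))] = 0/7 = 0
  <chi_4*chi_1, chi_1> = (1/7)[1*(1)*conj(1) + 1*(exp(-4*I*pi/7))*conj(exp(2*I*pi/7)) + 1*(exp(6*I*pi/7))*conj(exp(4*I*pi/7)) + 1*(exp(2*I*pi/7))*conj(exp(6*I*pi/7)) + 1*(exp(-2*I*pi/7))*conj(exp(-6*I*pi/7)) + 1*(exp(-6*I*pi/7))*conj(exp(-4*I*pi/7)) + 1*(exp(4*I*pi/7))*conj(exp(-2*I*pi/7))]
      = (1/7)[(1) + (exp(-6*I*pi/7)) + (exp(2*I*pi/7)) + (exp(-4*I*pi/7)) + (exp(4*I*pi/7)) + (exp(-2*I*pi/7)) + (exp(6*I*pi/7))] = 0/7 = 0
  <chi_4*chi_1, chi_2> = (1/7)[1*(1)*conj(1) + 1*(exp(-4*I*pi/7))*conj(exp(4*I*pi/7)) + 1*(exp(6*I*pi/7))*conj(exp(-6*I*pi/7)) + 1*(exp(2*I*pi/7))*conj(exp(-2*I*pi/7)) + 1*(exp(-2*I*pi/7))*conj(exp(2*I*pi/7)) + 1*(exp(-6*I*pi/7))*conj(exp(6*I*pi/7)) + 1*(exp(4*I*pi/7))*conj(exp(-4*I*pi/7))]
      = (1/7)[(1) + (exp(6*I*pi/7)) + (exp(-2*I*pi/7)) + (exp(4*I*pi/7)) + (exp(-4*I*pi/7)) + (exp(2*I*pi/7)) + (exp(-6*I*pi/7))] = 0/7 = 0
  <chi_4*chi_1, chi_3> = (1/7)[1*(1)*conj(1) + 1*(exp(-4*I*pi/7))*conj(exp(6*I*pi/7)) + 1*(exp(6*I*pi/7))*conj(exp(-2*I*pi/7)) + 1*(exp(2*I*pi/7))*conj(exp(4*I*pi/7)) + 1*(exp(-2*I*pi/7))*conj(exp(-4*I*pi/7)) + 1*(exp(-6*I*pi/7))*conj(exp(2*I*pi/7)) + 1*(exp(4*I*pi/7))*conj(exp(-6*I*pi/7))]
      = (1/7)[(1) + (exp(4*I*pi/7)) + (exp(-6*I*pi/7)) + (exp(-2*I*pi/7)) + (exp(2*I*pi/7)) + (exp(6*I*pi/7)) + (exp(-4*I*pi/7))] = 0/7 = 0
  <chi_4*chi_1, chi_4> = (1/7)[1*(1)*conj(1) + 1*(exp(-4*I*pi/7))*conj(exp(-6*I*pi/7)) + 1*(exp(6*I*pi/7))*conj(exp(2*I*pi/7)) + 1*(exp(2*I*pi/7))*conj(exp(-4*I*pi/7)) + 1*(exp(-2*I*pi/7))*conj(exp(4*I*pi/7)) + 1*(exp(-6*I*pi/7))*conj(exp(-2*I*pi/7)) + 1*(exp(4*I*pi/7))*conj(exp(6*I*pi/7))]
      = (1/7)[(1) + (exp(2*I*pi/7)) + (exp(4*I*pi/7)) + (exp(6*I*pi/7)) + (exp(-6*I*pi/7)) + (exp(-4*I*pi/7)) + (exp(-2*I*pi/7))] = 0/7 = 0
  <chi_4*chi_1, chi_5> = (1/7)[1*(1)*conj(1) + 1*(exp(-4*I*pi/7))*conj(exp(-4*I*pi/7)) + 1*(exp(6*I*pi/7))*conj(exp(6*I*pi/7)) + 1*(exp(2*I*pi/7))*conj(exp(2*I*pi/7)) + 1*(exp(-2*I*pi/7))*conj(exp(-2*I*pi/7)) + 1*(exp(-6*I*pi/7))*conj(exp(-6*I*pi/7)) + 1*(exp(4*I*pi/7))*conj(exp(4*I*pi/7))]
      = (1/7)[(1) + (1) + (1) + (1) + (1) + (1) + (1)] = 7/7 = 1
  <chi_4*chi_1, chi_6> = (1/7)[1*(1)*conj(1) + 1*(exp(-4*I*pi/7))*conj(exp(-2*I*pi/7)) + 1*(exp(6*I*pi/7))*conj(exp(-4*I*pi/7)) + 1*(exp(2*I*pi/7))*conj(exp(-6*I*pi/7)) + 1*(exp(-2*I*pi/7))*conj(exp(6*I*pi/7)) + 1*(exp(-6*I*pi/7))*conj(exp(4*I*pi/7)) + 1*(exp(4*I*pi/7))*conj(exp(2*I*pi/7))]
      = (1/7)[(1) + (exp(-2*I*pi/7)) + (exp(-4*I*pi/7)) + (exp(-6*I*pi/7)) + (exp(6*I*pi/7)) + (exp(4*I*pi/7)) + (exp(2*I*pi/7))] = 0/7 = 0
(Exp terms are combined using exp(i*s)*conj(exp(i*t)) = exp(i*(s-t)), and sums of them are collapsed using the identity that for every m > 1 the m distinct m-th roots of unity sum to 0, e.g. 1 + exp(2*I*pi/3) + exp(-2*I*pi/3) = 0.)
Hence the multiplicities are chi_5: 1. Dimension check: dim(chi_4)*dim(chi_1) = 1*1 = 1 and sum (mult * dim) = 1*1 = 1.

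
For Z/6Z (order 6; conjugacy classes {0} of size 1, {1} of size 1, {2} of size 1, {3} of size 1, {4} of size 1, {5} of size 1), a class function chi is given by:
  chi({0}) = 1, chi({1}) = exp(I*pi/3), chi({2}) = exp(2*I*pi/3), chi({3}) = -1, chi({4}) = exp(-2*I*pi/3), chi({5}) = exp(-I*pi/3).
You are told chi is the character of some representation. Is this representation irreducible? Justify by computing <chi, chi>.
Irreducible: <chi, chi> = 1.

<chi, chi> = (1/|G|) sum_C |C| * |chi(C)|^2 = (1/6)[1*|1|^2 + 1*|exp(I*pi/3)|^2 + 1*|exp(2*I*pi/3)|^2 + 1*|-1|^2 + 1*|exp(-2*I*pi/3)|^2 + 1*|exp(-I*pi/3)|^2]
  = (1/6)[(1) + (1) + (1) + (1) + (1) + (1)] = 6/6 = 1.
(Exp terms are combined using exp(i*s)*conj(exp(i*t)) = exp(i*(s-t)), and sums of them are collapsed using the identity that for every m > 1 the m distinct m-th roots of unity sum to 0, e.g. 1 + exp(2*I*pi/3) + exp(-2*I*pi/3) = 0.)
A character is irreducible iff <chi, chi> = 1, so this representation is irreducible.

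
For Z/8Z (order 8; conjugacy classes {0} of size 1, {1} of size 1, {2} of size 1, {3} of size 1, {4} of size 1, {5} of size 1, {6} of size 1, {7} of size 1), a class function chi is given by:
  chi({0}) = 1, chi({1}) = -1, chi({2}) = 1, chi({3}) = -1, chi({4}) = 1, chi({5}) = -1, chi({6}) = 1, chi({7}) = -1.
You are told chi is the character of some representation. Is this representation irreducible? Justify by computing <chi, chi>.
Irreducible: <chi, chi> = 1.

Justification: <chi, chi> = (1/|G|) sum_C |C| * |chi(C)|^2 = (1/8)[1*|1|^2 + 1*|-1|^2 + 1*|1|^2 + 1*|-1|^2 + 1*|1|^2 + 1*|-1|^2 + 1*|1|^2 + 1*|-1|^2]
  = (1/8)[(1) + (1) + (1) + (1) + (1) + (1) + (1) + (1)] = 8/8 = 1.
(Exp terms are combined using exp(i*s)*conj(exp(i*t)) = exp(i*(s-t)), and sums of them are collapsed using the identity that for every m > 1 the m distinct m-th roots of unity sum to 0, e.g. 1 + exp(2*I*pi/3) + exp(-2*I*pi/3) = 0.)
A character is irreducible iff <chi, chi> = 1, so this representation is irreducible.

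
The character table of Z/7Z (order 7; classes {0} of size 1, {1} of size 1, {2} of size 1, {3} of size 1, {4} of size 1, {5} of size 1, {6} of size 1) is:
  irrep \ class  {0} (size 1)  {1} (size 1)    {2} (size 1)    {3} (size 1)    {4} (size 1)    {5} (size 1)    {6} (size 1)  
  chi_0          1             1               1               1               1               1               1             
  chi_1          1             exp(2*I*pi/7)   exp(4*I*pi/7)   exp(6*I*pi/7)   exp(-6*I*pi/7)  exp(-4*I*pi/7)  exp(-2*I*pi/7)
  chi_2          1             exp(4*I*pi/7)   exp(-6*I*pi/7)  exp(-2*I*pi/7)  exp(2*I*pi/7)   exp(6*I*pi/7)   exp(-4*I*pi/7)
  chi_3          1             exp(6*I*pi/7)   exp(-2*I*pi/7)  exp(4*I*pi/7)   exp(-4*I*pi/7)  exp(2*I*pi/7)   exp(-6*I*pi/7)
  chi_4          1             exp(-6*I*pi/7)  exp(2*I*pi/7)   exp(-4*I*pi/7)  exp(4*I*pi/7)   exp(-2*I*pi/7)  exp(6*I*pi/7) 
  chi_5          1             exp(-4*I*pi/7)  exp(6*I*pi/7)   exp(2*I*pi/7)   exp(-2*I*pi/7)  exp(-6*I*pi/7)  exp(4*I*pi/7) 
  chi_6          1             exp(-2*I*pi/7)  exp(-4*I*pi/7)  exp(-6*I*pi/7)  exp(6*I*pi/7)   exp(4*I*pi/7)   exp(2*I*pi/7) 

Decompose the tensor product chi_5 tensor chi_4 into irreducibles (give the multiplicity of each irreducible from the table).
chi_5 tensor chi_4 = chi_2 (all other irreducibles have multiplicity 0).

Details: The character of a tensor product is the pointwise product (chi_5 * chi_4)(C) = chi_5(C) * chi_4(C):
  {0}: (1)*(1), {1}: (exp(-4*I*pi/7))*(exp(-6*I*pi/7)), {2}: (exp(6*I*pi/7))*(exp(2*I*pi/7)), {3}: (exp(2*I*pi/7))*(exp(-4*I*pi/7)), {4}: (exp(-2*I*pi/7))*(exp(4*I*pi/7)), {5}: (exp(-6*I*pi/7))*(exp(-2*I*pi/7)), {6}: (exp(4*I*pi/7))*(exp(6*I*pi/7))
so (chi_5 * chi_4) takes values
  {0} -> 1, {1} -> exp(4*I*pi/7), {2} -> exp(-6*I*pi/7), {3} -> exp(-2*I*pi/7), {4} -> exp(2*I*pi/7), {5} -> exp(6*I*pi/7), {6} -> exp(-4*I*pi/7).
Now take the inner product of this character with each irreducible chi from the table, <chi_5*chi_4, chi> = (1/7) sum_C |C| (chi_5*chi_4)(C) conj(chi(C)):
  <chi_5*chi_4, chi_0> = (1/7)[1*(1)*conj(1) + 1*(exp(4*I*pi/7))*conj(1) + 1*(exp(-6*I*pi/7))*conj(1) + 1*(exp(-2*I*pi/7))*conj(1) + 1*(exp(2*I*pi/7))*conj(1) + 1*(exp(6*I*pi/7))*conj(1) + 1*(exp(-4*I*pi/7))*conj(1)]
      = (1/7)[(1) + (exp(4*I*pi/7)) + (exp(-6*I*pi/7)) + (exp(-2*I*pi/7)) + (exp(2*I*pi/7)) + (exp(6*I*pi/7)) + (exp(-4*I*pi/7))] = 0/7 = 0
  <chi_5*chi_4, chi_1> = (1/7)[1*(1)*conj(1) + 1*(exp(4*I*pi/7))*conj(exp(2*I*pi/7)) + 1*(exp(-6*I*pi/7))*conj(exp(4*I*pi/7)) + 1*(exp(-2*I*pi/7))*conj(exp(6*I*pi/7)) + 1*(exp(2*I*pi/7))*conj(exp(-6*I*pi/7)) + 1*(exp(6*I*pi/7))*conj(exp(-4*I*pi/7)) + 1*(exp(-4*I*pi/7))*conj(exp(-2*I*pi/7))]
      = (1/7)[(1) + (exp(2*I*pi/7)) + (exp(4*I*pi/7)) + (exp(6*I*pi/7)) + (exp(-6*I*pi/7)) + (exp(-4*I*pi/7)) + (exp(-2*I*pi/7))] = 0/7 = 0
  <chi_5*chi_4, chi_2> = (1/7)[1*(1)*conj(1) + 1*(exp(4*I*pi/7))*conj(exp(4*I*pi/7)) + 1*(exp(-6*I*pi/7))*conj(exp(-6*I*pi/7)) + 1*(exp(-2*I*pi/7))*conj(exp(-2*I*pi/7)) + 1*(exp(2*I*pi/7))*conj(exp(2*I*pi/7)) + 1*(exp(6*I*pi/7))*conj(exp(6*I*pi/7)) + 1*(exp(-4*I*pi/7))*conj(exp(-4*I*pi/7))]
      = (1/7)[(1) + (1) + (1) + (1) + (1) + (1) + (1)] = 7/7 = 1
  <chi_5*chi_4, chi_3> = (1/7)[1*(1)*conj(1) + 1*(exp(4*I*pi/7))*conj(exp(6*I*pi/7)) + 1*(exp(-6*I*pi/7))*conj(exp(-2*I*pi/7)) + 1*(exp(-2*I*pi/7))*conj(exp(4*I*pi/7)) + 1*(exp(2*I*pi/7))*conj(exp(-4*I*pi/7)) + 1*(exp(6*I*pi/7))*conj(exp(2*I*pi/7)) + 1*(exp(-4*I*pi/7))*conj(exp(-6*I*pi/7))]
      = (1/7)[(1) + (exp(-2*I*pi/7)) + (exp(-4*I*pi/7)) + (exp(-6*I*pi/7)) + (exp(6*I*pi/7)) + (exp(4*I*pi/7)) + (exp(2*I*pi/7))] = 0/7 = 0
  <chi_5*chi_4, chi_4> = (1/7)[1*(1)*conj(1) + 1*(exp(4*I*pi/7))*conj(exp(-6*I*pi/7)) + 1*(exp(-6*I*pi/7))*conj(exp(2*I*pi/7)) + 1*(exp(-2*I*pi/7))*conj(exp(-4*I*pi/7)) + 1*(exp(2*I*pi/7))*conj(exp(4*I*pi/7)) + 1*(exp(6*I*pi/7))*conj(exp(-2*I*pi/7)) + 1*(exp(-4*I*pi/7))*conj(exp(6*I*pi/7))]
      = (1/7)[(1) + (exp(-4*I*pi/7)) + (exp(6*I*pi/7)) + (exp(2*I*pi/7)) + (exp(-2*I*pi/7)) + (exp(-6*I*pi/7)) + (exp(4*I*pi/7))] = 0/7 = 0
  <chi_5*chi_4, chi_5> = (1/7)[1*(1)*conj(1) + 1*(exp(4*I*pi/7))*conj(exp(-4*I*pi/7)) + 1*(exp(-6*I*pi/7))*conj(exp(6*I*pi/7)) + 1*(exp(-2*I*pi/7))*conj(exp(2*I*pi/7)) + 1*(exp(2*I*pi/7))*conj(exp(-2*I*pi/7)) + 1*(exp(6*I*pi/7))*conj(exp(-6*I*pi/7)) + 1*(exp(-4*I*pi/7))*conj(exp(4*I*pi/7))]
      = (1/7)[(1) + (exp(-6*I*pi/7)) + (exp(2*I*pi/7)) + (exp(-4*I*pi/7)) + (exp(4*I*pi/7)) + (exp(-2*I*pi/7)) + (exp(6*I*pi/7))] = 0/7 = 0
  <chi_5*chi_4, chi_6> = (1/7)[1*(1)*conj(1) + 1*(exp(4*I*pi/7))*conj(exp(-2*I*pi/7)) + 1*(exp(-6*I*pi/7))*conj(exp(-4*I*pi/7)) + 1*(exp(-2*I*pi/7))*conj(exp(-6*I*pi/7)) + 1*(exp(2*I*pi/7))*conj(exp(6*I*pi/7)) + 1*(exp(6*I*pi/7))*conj(exp(4*I*pi/7)) + 1*(exp(-4*I*pi/7))*conj(exp(2*I*pi/7))]
      = (1/7)[(1) + (exp(6*I*pi/7)) + (exp(-2*I*pi/7)) + (exp(4*I*pi/7)) + (exp(-4*I*pi/7)) + (exp(2*I*pi/7)) + (exp(-6*I*pi/7))] = 0/7 = 0
(Exp terms are combined using exp(i*s)*conj(exp(i*t)) = exp(i*(s-t)), and sums of them are collapsed using the identity that for every m > 1 the m distinct m-th roots of unity sum to 0, e.g. 1 + exp(2*I*pi/3) + exp(-2*I*pi/3) = 0.)
Hence the multiplicities are chi_2: 1. Dimension check: dim(chi_5)*dim(chi_4) = 1*1 = 1 and sum (mult * dim) = 1*1 = 1.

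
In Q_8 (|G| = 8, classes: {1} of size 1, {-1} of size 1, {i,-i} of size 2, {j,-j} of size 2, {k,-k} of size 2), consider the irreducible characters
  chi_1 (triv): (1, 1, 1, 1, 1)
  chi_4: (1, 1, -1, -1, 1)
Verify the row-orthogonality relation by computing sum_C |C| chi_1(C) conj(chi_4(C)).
Sum = 0; so <chi_1, chi_4> = 0 (distinct irreducibles are orthogonal).

Proof sketch: Compute term by term over conjugacy classes (|C| * chi_1(C) * conj(chi_4(C))):
  1*(1)*conj(1) + 1*(1)*conj(1) + 2*(1)*conj(-1) + 2*(1)*conj(-1) + 2*(1)*conj(1)
  = (1) + (1) + (-2) + (-2) + (2)
  = 0.
Dividing by |G| = 8 gives 0/8 = 0, matching the row-orthogonality relation <chi_1, chi_4> = [chi_1 = chi_4].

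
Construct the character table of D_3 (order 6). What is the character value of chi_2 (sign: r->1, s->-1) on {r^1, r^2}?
Conjugacy classes: {e} of size 1, {r^1, r^2} of size 2, {s, sr, ..., sr^2} of size 3.
Character table:
  irrep \ class              {e} (size 1)  {r^1, r^2} (size 2)  {s, sr, ..., sr^2} (size 3)
  chi_1 (triv)               1             1                    1                          
  chi_2 (sign: r->1, s->-1)  1             1                    -1                         
  chi_3 (2d, j=1)            2             -1                   0                          

Spot check: chi_2 (sign: r->1, s->-1) on {r^1, r^2} = 1.

Why: D_3 has order 2*3 = 6 with 3 conjugacy classes, hence 3 irreducibles. Sum of squared dims 1 + 1 + 4 = 6 = |G|. Linear characters come from the abelianisation; the 2-dimensional irreps have character r^k -> 2*cos(2*pi*j*k/3), reflections -> 0.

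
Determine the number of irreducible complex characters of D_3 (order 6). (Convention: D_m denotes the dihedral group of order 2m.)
3

Argument: The number of irreducible complex representations of a finite group equals its number of conjugacy classes. D_3 has 3 conjugacy classes ((n+3)/2 for n odd), so D_3 (order 6) has exactly 3 irreducible complex representations.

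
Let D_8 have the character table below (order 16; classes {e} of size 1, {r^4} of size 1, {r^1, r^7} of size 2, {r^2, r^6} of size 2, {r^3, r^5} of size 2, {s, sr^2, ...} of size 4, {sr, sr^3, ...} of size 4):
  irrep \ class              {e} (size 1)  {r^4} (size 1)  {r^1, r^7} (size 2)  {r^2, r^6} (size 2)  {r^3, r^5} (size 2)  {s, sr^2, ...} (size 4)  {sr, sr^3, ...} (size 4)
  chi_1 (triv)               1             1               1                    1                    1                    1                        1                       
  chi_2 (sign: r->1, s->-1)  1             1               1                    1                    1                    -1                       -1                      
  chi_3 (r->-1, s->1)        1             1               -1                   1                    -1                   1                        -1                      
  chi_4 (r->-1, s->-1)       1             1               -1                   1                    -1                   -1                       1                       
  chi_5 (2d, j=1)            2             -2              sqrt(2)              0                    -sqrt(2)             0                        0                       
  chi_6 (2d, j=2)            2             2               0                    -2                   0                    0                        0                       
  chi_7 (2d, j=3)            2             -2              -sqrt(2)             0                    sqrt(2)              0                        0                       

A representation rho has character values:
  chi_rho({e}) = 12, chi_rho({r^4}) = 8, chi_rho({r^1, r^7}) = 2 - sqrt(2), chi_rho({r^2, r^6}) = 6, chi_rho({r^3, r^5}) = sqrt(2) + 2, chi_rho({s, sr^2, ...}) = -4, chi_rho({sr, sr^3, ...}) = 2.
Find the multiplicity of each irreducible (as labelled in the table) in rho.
Multiplicities: chi_1: 2, chi_2: 3, chi_3: 0, chi_4: 3, chi_5: 0, chi_6: 1, chi_7: 1.

Justification: Use <chi_rho, chi> = (1/|G|) sum_C |C| * chi_rho(C) * conj(chi(C)) with |G| = 16 for each irreducible chi in the table:
  <chi_rho, chi_1> = (1/16)[1*(12)*conj(1) + 1*(8)*conj(1) + 2*(2 - sqrt(2))*conj(1) + 2*(6)*conj(1) + 2*(sqrt(2) + 2)*conj(1) + 4*(-4)*conj(1) + 4*(2)*conj(1)]
      = (1/16)[(12) + (8) + (4 - 2*sqrt(2)) + (12) + (2*sqrt(2) + 4) + (-16) + (8)] = 32/16 = 2
  <chi_rho, chi_2> = (1/16)[1*(12)*conj(1) + 1*(8)*conj(1) + 2*(2 - sqrt(2))*conj(1) + 2*(6)*conj(1) + 2*(sqrt(2) + 2)*conj(1) + 4*(-4)*conj(-1) + 4*(2)*conj(-1)]
      = (1/16)[(12) + (8) + (4 - 2*sqrt(2)) + (12) + (2*sqrt(2) + 4) + (16) + (-8)] = 48/16 = 3
  <chi_rho, chi_3> = (1/16)[1*(12)*conj(1) + 1*(8)*conj(1) + 2*(2 - sqrt(2))*conj(-1) + 2*(6)*conj(1) + 2*(sqrt(2) + 2)*conj(-1) + 4*(-4)*conj(1) + 4*(2)*conj(-1)]
      = (1/16)[(12) + (8) + (-4 + 2*sqrt(2)) + (12) + (-4 - 2*sqrt(2)) + (-16) + (-8)] = 0/16 = 0
  <chi_rho, chi_4> = (1/16)[1*(12)*conj(1) + 1*(8)*conj(1) + 2*(2 - sqrt(2))*conj(-1) + 2*(6)*conj(1) + 2*(sqrt(2) + 2)*conj(-1) + 4*(-4)*conj(-1) + 4*(2)*conj(1)]
      = (1/16)[(12) + (8) + (-4 + 2*sqrt(2)) + (12) + (-4 - 2*sqrt(2)) + (16) + (8)] = 48/16 = 3
  <chi_rho, chi_5> = (1/16)[1*(12)*conj(2) + 1*(8)*conj(-2) + 2*(2 - sqrt(2))*conj(sqrt(2)) + 2*(6)*conj(0) + 2*(sqrt(2) + 2)*conj(-sqrt(2)) + 4*(-4)*conj(0) + 4*(2)*conj(0)]
      = (1/16)[(24) + (-16) + (-4 + 4*sqrt(2)) + (0) + (-4*sqrt(2) - 4) + (0) + (0)] = 0/16 = 0
  <chi_rho, chi_6> = (1/16)[1*(12)*conj(2) + 1*(8)*conj(2) + 2*(2 - sqrt(2))*conj(0) + 2*(6)*conj(-2) + 2*(sqrt(2) + 2)*conj(0) + 4*(-4)*conj(0) + 4*(2)*conj(0)]
      = (1/16)[(24) + (16) + (0) + (-24) + (0) + (0) + (0)] = 16/16 = 1
  <chi_rho, chi_7> = (1/16)[1*(12)*conj(2) + 1*(8)*conj(-2) + 2*(2 - sqrt(2))*conj(-sqrt(2)) + 2*(6)*conj(0) + 2*(sqrt(2) + 2)*conj(sqrt(2)) + 4*(-4)*conj(0) + 4*(2)*conj(0)]
      = (1/16)[(24) + (-16) + (4 - 4*sqrt(2)) + (0) + (4 + 4*sqrt(2)) + (0) + (0)] = 16/16 = 1
Dimension check: dim(rho) = sum (mult * dim) = 2*1 + 3*1 + 0*1 + 3*1 + 0*2 + 1*2 + 1*2 = 12 = chi_rho(e) = 12.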